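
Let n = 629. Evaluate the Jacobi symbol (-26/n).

1

First reduce: -26 ≡ 603 (mod 629).
Reciprocity: 603 ≡ 3 and 629 ≡ 1 (mod 4), so (603/629) = +(629/603).
Reduce top mod 603: now compute (26/603).
Pull out 2: since 603 ≡ 3 (mod 8), (2/603) = -1.
Reciprocity: 13 ≡ 1 and 603 ≡ 3 (mod 4), so (13/603) = +(603/13).
Reduce top mod 13: now compute (5/13).
Reciprocity: 5 ≡ 1 and 13 ≡ 1 (mod 4), so (5/13) = +(13/5).
Reduce top mod 5: now compute (3/5).
Reciprocity: 3 ≡ 3 and 5 ≡ 1 (mod 4), so (3/5) = +(5/3).
Reduce top mod 3: now compute (2/3).
Pull out 2: since 3 ≡ 3 (mod 8), (2/3) = -1.
Reached (1/3) = 1. Collecting the sign flips along the way, the symbol is +1.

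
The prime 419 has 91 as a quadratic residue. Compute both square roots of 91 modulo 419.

Since 419 ≡ 3 (mod 4), a square root of 91 is 91^((419+1)/4) = 91^105 mod 419.
Repeated squaring: 91^2≡320, 91^4≡164, 91^8≡80, 91^16≡115, 91^32≡236, 91^64≡388 (mod 419).
91^105 = 91^(64+32+8+1) ≡ 286 (mod 419).
Check: 286² = 81796 ≡ 91 (mod 419). The two roots are 133 and 286.

133, 286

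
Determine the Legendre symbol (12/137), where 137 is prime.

Euler's criterion: (12/137) ≡ 12^68 (mod 137).
12^2 ≡ 7 (mod 137)
12^4 ≡ 49 (mod 137)
12^8 ≡ 72 (mod 137)
12^16 ≡ 115 (mod 137)
12^32 ≡ 73 (mod 137)
12^64 ≡ 123 (mod 137)
12^68 = 12^(64+4) ≡ 136 (mod 137).
Result is 136 ≡ −1, so (12/137) = −1.

-1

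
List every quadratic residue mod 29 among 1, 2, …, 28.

Square k = 1,…,14 (k and 29−k give the same square):
1²=1, 2²=4, 3²=9, 4²=16, 5²=25, 6²≡7, 7²≡20, 8²≡6, 9²≡23, 10²≡13, 11²≡5, 12²≡28, 13²≡24, 14²≡22 (mod 29).
So the quadratic residues mod 29 are {1, 4, 5, 6, 7, 9, 13, 16, 20, 22, 23, 24, 25, 28}.

1, 4, 5, 6, 7, 9, 13, 16, 20, 22, 23, 24, 25, 28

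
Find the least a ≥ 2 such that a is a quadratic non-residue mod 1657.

(2/1657) = +1, so 2 is a residue.
(3/1657) = +1, so 3 is a residue.
(4/1657) = +1, so 4 is a residue.
(5/1657) = −1, so 5 is the smallest positive non-residue mod 1657.

5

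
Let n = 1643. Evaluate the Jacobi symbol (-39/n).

1

First reduce: -39 ≡ 1604 (mod 1643).
Pull out 2^2: since 1643 ≡ 3 (mod 8), (2/1643) = -1, so (2/1643)^2 = +1.
Reciprocity: 401 ≡ 1 and 1643 ≡ 3 (mod 4), so (401/1643) = +(1643/401).
Reduce top mod 401: now compute (39/401).
Reciprocity: 39 ≡ 3 and 401 ≡ 1 (mod 4), so (39/401) = +(401/39).
Reduce top mod 39: now compute (11/39).
Reciprocity: 11 ≡ 3 and 39 ≡ 3 (mod 4), so (11/39) = −(39/11).
Reduce top mod 11: now compute (6/11).
Pull out 2: since 11 ≡ 3 (mod 8), (2/11) = -1.
Reciprocity: 3 ≡ 3 and 11 ≡ 3 (mod 4), so (3/11) = −(11/3).
Reduce top mod 3: now compute (2/3).
Pull out 2: since 3 ≡ 3 (mod 8), (2/3) = -1.
Reached (1/3) = 1. Collecting the sign flips along the way, the symbol is +1.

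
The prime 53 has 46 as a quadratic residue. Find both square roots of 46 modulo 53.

24, 29

53 ≡ 1 (mod 4), so we find a root by search.
Trying successive values, 24² = 576 ≡ 46 (mod 53). The other root is 53 − 24 = 29.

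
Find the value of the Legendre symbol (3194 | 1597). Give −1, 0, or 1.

First reduce: 3194 ≡ 0 (mod 1597).
Top reduces to 0: gcd > 1, so the symbol is 0.

0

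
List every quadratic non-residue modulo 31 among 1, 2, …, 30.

3 6 11 12 13 15 17 21 22 23 24 26 27 29 30

Square k = 1,…,15 (k and 31−k give the same square):
1²=1, 2²=4, 3²=9, 4²=16, 5²=25, 6²≡5, 7²≡18, 8²≡2, 9²≡19, 10²≡7, 11²≡28, 12²≡20, 13²≡14, 14²≡10, 15²≡8 (mod 31).
The residues are {1, 2, 4, 5, 7, 8, 9, 10, 14, 16, 18, 19, 20, 25, 28}; the non-residues are the remaining 15 nonzero classes.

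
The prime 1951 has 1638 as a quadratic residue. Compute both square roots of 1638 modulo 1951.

Since 1951 ≡ 3 (mod 4), a square root of 1638 is 1638^((1951+1)/4) = 1638^488 mod 1951.
Repeated squaring: 1638^2≡419, 1638^4≡1922, 1638^8≡841, 1638^16≡1019, 1638^32≡429, 1638^64≡647, 1638^128≡1095, 1638^256≡1111 (mod 1951).
1638^488 = 1638^(256+128+64+32+8) ≡ 1440 (mod 1951).
Check: 1440² = 2073600 ≡ 1638 (mod 1951). The two roots are 511 and 1440.

511, 1440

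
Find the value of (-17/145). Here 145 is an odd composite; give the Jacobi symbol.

First reduce: -17 ≡ 128 (mod 145).
Pull out 2^7: since 145 ≡ 1 (mod 8), (2/145) = +1, so (2/145)^7 = +1.
Reached (1/145) = 1. Collecting the sign flips along the way, the symbol is +1.

1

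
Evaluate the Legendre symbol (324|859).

Pull out 2^2: since 859 ≡ 3 (mod 8), (2/859) = -1, so (2/859)^2 = +1.
Reciprocity: 81 ≡ 1 and 859 ≡ 3 (mod 4), so (81/859) = +(859/81).
Reduce top mod 81: now compute (49/81).
Reciprocity: 49 ≡ 1 and 81 ≡ 1 (mod 4), so (49/81) = +(81/49).
Reduce top mod 49: now compute (32/49).
Pull out 2^5: since 49 ≡ 1 (mod 8), (2/49) = +1, so (2/49)^5 = +1.
Reached (1/49) = 1. Collecting the sign flips along the way, the symbol is +1.

1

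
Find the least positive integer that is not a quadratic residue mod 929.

3

(2/929) = +1, so 2 is a residue.
(3/929) = −1, so 3 is the smallest positive non-residue mod 929.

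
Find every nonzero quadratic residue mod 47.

1,2,3,4,6,7,8,9,12,14,16,17,18,21,24,25,27,28,32,34,36,37,42

Square k = 1,…,23 (k and 47−k give the same square):
1²=1, 2²=4, 3²=9, 4²=16, 5²=25, 6²=36, 7²≡2, 8²≡17, 9²≡34, 10²≡6, 11²≡27, 12²≡3, 13²≡28, 14²≡8, 15²≡37, 16²≡21, 17²≡7, 18²≡42, 19²≡32, 20²≡24, 21²≡18, 22²≡14, 23²≡12 (mod 47).
So the quadratic residues mod 47 are {1, 2, 3, 4, 6, 7, 8, 9, 12, 14, 16, 17, 18, 21, 24, 25, 27, 28, 32, 34, 36, 37, 42}.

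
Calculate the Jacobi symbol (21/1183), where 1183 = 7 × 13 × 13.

0

Reciprocity: 21 ≡ 1 and 1183 ≡ 3 (mod 4), so (21/1183) = +(1183/21).
Reduce top mod 21: now compute (7/21).
Reciprocity: 7 ≡ 3 and 21 ≡ 1 (mod 4), so (7/21) = +(21/7).
Reduce top mod 7: now compute (0/7).
Top reduces to 0: gcd > 1, so the symbol is 0.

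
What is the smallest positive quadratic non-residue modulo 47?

5

(2/47) = +1, so 2 is a residue.
(3/47) = +1, so 3 is a residue.
(4/47) = +1, so 4 is a residue.
(5/47) = −1, so 5 is the smallest positive non-residue mod 47.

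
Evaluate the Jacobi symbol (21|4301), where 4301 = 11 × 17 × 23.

1

Reciprocity: 21 ≡ 1 and 4301 ≡ 1 (mod 4), so (21/4301) = +(4301/21).
Reduce top mod 21: now compute (17/21).
Reciprocity: 17 ≡ 1 and 21 ≡ 1 (mod 4), so (17/21) = +(21/17).
Reduce top mod 17: now compute (4/17).
Pull out 2^2: since 17 ≡ 1 (mod 8), (2/17) = +1, so (2/17)^2 = +1.
Reached (1/17) = 1. Collecting the sign flips along the way, the symbol is +1.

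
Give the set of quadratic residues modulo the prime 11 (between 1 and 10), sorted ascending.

Square k = 1,…,5 (k and 11−k give the same square):
1²=1, 2²=4, 3²=9, 4²≡5, 5²≡3 (mod 11).
So the quadratic residues mod 11 are {1, 3, 4, 5, 9}.

1, 3, 4, 5, 9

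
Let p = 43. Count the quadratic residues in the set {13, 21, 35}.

(13/43) = +1 → QR.
(21/43) = +1 → QR.
(35/43) = +1 → QR.
Total quadratic residues among the 3: 3.

3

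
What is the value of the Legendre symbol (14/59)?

-1

Pull out 2: since 59 ≡ 3 (mod 8), (2/59) = -1.
Reciprocity: 7 ≡ 3 and 59 ≡ 3 (mod 4), so (7/59) = −(59/7).
Reduce top mod 7: now compute (3/7).
Reciprocity: 3 ≡ 3 and 7 ≡ 3 (mod 4), so (3/7) = −(7/3).
Reduce top mod 3: now compute (1/3).
Reached (1/3) = 1. Collecting the sign flips along the way, the symbol is -1.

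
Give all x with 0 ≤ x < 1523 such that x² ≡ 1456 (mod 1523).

Since 1523 ≡ 3 (mod 4), a square root of 1456 is 1456^((1523+1)/4) = 1456^381 mod 1523.
Repeated squaring: 1456^2≡1443, 1456^4≡308, 1456^8≡438, 1456^16≡1469, 1456^32≡1393, 1456^64≡147, 1456^128≡287, 1456^256≡127 (mod 1523).
1456^381 = 1456^(256+64+32+16+8+4+1) ≡ 1313 (mod 1523).
Check: 1313² = 1723969 ≡ 1456 (mod 1523). The two roots are 210 and 1313.

210, 1313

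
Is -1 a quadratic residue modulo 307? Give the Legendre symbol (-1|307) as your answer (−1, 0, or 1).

Euler's criterion: (-1/307) ≡ 306^153 (mod 307).
306^2 ≡ 1 (mod 307)
306^4 ≡ 1 (mod 307)
306^8 ≡ 1 (mod 307)
306^16 ≡ 1 (mod 307)
306^32 ≡ 1 (mod 307)
306^64 ≡ 1 (mod 307)
306^128 ≡ 1 (mod 307)
306^153 = 306^(128+16+8+1) ≡ 306 (mod 307).
Result is 306 ≡ −1, so (-1/307) = −1.

-1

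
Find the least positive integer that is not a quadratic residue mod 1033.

(2/1033) = +1, so 2 is a residue.
(3/1033) = +1, so 3 is a residue.
(4/1033) = +1, so 4 is a residue.
(5/1033) = −1, so 5 is the smallest positive non-residue mod 1033.

5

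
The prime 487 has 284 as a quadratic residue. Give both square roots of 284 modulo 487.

Since 487 ≡ 3 (mod 4), a square root of 284 is 284^((487+1)/4) = 284^122 mod 487.
Repeated squaring: 284^2≡301, 284^4≡19, 284^8≡361, 284^16≡292, 284^32≡39, 284^64≡60 (mod 487).
284^122 = 284^(64+32+16+8+2) ≡ 166 (mod 487).
Check: 166² = 27556 ≡ 284 (mod 487). The two roots are 166 and 321.

166, 321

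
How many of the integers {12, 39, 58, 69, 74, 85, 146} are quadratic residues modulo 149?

(12/149) = -1 → non-residue.
(39/149) = +1 → QR.
(58/149) = -1 → non-residue.
(69/149) = +1 → QR.
(74/149) = -1 → non-residue.
(85/149) = +1 → QR.
(146/149) = -1 → non-residue.
Total quadratic residues among the 7: 3.

3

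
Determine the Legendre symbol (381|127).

0

First reduce: 381 ≡ 0 (mod 127).
Top reduces to 0: gcd > 1, so the symbol is 0.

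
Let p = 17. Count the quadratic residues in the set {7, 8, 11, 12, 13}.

2

(7/17) = -1 → non-residue.
(8/17) = +1 → QR.
(11/17) = -1 → non-residue.
(12/17) = -1 → non-residue.
(13/17) = +1 → QR.
Total quadratic residues among the 5: 2.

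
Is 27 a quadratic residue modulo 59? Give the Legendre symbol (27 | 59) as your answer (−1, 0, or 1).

1

Euler's criterion: (27/59) ≡ 27^29 (mod 59).
27^2 ≡ 21 (mod 59)
27^4 ≡ 28 (mod 59)
27^8 ≡ 17 (mod 59)
27^16 ≡ 53 (mod 59)
27^29 = 27^(16+8+4+1) ≡ 1 (mod 59).
Result is 1, so (27/59) = 1.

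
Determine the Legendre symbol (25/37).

Reciprocity: 25 ≡ 1 and 37 ≡ 1 (mod 4), so (25/37) = +(37/25).
Reduce top mod 25: now compute (12/25).
Pull out 2^2: since 25 ≡ 1 (mod 8), (2/25) = +1, so (2/25)^2 = +1.
Reciprocity: 3 ≡ 3 and 25 ≡ 1 (mod 4), so (3/25) = +(25/3).
Reduce top mod 3: now compute (1/3).
Reached (1/3) = 1. Collecting the sign flips along the way, the symbol is +1.

1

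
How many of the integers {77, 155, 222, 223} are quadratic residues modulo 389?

2

(77/389) = +1 → QR.
(155/389) = -1 → non-residue.
(222/389) = -1 → non-residue.
(223/389) = +1 → QR.
Total quadratic residues among the 4: 2.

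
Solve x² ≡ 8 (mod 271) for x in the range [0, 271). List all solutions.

Since 271 ≡ 3 (mod 4), a square root of 8 is 8^((271+1)/4) = 8^68 mod 271.
Repeated squaring: 8^2≡64, 8^4≡31, 8^8≡148, 8^16≡224, 8^32≡41, 8^64≡55 (mod 271).
8^68 = 8^(64+4) ≡ 79 (mod 271).
Check: 79² = 6241 ≡ 8 (mod 271). The two roots are 79 and 192.

79, 192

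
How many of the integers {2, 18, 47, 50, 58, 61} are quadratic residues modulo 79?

3

(2/79) = +1 → QR.
(18/79) = +1 → QR.
(47/79) = -1 → non-residue.
(50/79) = +1 → QR.
(58/79) = -1 → non-residue.
(61/79) = -1 → non-residue.
Total quadratic residues among the 6: 3.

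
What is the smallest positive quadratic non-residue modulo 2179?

(2/2179) = −1, so 2 is the smallest positive non-residue mod 2179.

2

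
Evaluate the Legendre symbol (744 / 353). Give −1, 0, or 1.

1

Euler's criterion: (744/353) ≡ 38^176 (mod 353).
38^2 ≡ 32 (mod 353)
38^4 ≡ 318 (mod 353)
38^8 ≡ 166 (mod 353)
38^16 ≡ 22 (mod 353)
38^32 ≡ 131 (mod 353)
38^64 ≡ 217 (mod 353)
38^128 ≡ 140 (mod 353)
38^176 = 38^(128+32+16) ≡ 1 (mod 353).
Result is 1, so (744/353) = 1.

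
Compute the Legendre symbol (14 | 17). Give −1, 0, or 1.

-1

Pull out 2: since 17 ≡ 1 (mod 8), (2/17) = +1.
Reciprocity: 7 ≡ 3 and 17 ≡ 1 (mod 4), so (7/17) = +(17/7).
Reduce top mod 7: now compute (3/7).
Reciprocity: 3 ≡ 3 and 7 ≡ 3 (mod 4), so (3/7) = −(7/3).
Reduce top mod 3: now compute (1/3).
Reached (1/3) = 1. Collecting the sign flips along the way, the symbol is -1.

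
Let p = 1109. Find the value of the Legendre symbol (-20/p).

1

First reduce: -20 ≡ 1089 (mod 1109).
Reciprocity: 1089 ≡ 1 and 1109 ≡ 1 (mod 4), so (1089/1109) = +(1109/1089).
Reduce top mod 1089: now compute (20/1089).
Pull out 2^2: since 1089 ≡ 1 (mod 8), (2/1089) = +1, so (2/1089)^2 = +1.
Reciprocity: 5 ≡ 1 and 1089 ≡ 1 (mod 4), so (5/1089) = +(1089/5).
Reduce top mod 5: now compute (4/5).
Pull out 2^2: since 5 ≡ 5 (mod 8), (2/5) = -1, so (2/5)^2 = +1.
Reached (1/5) = 1. Collecting the sign flips along the way, the symbol is +1.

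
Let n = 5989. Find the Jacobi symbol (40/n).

-1

Pull out 2^3: since 5989 ≡ 5 (mod 8), (2/5989) = -1, so (2/5989)^3 = -1.
Reciprocity: 5 ≡ 1 and 5989 ≡ 1 (mod 4), so (5/5989) = +(5989/5).
Reduce top mod 5: now compute (4/5).
Pull out 2^2: since 5 ≡ 5 (mod 8), (2/5) = -1, so (2/5)^2 = +1.
Reached (1/5) = 1. Collecting the sign flips along the way, the symbol is -1.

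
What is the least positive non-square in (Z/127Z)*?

(2/127) = +1, so 2 is a residue.
(3/127) = −1, so 3 is the smallest positive non-residue mod 127.

3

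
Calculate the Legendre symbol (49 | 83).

Euler's criterion: (49/83) ≡ 49^41 (mod 83).
49^2 ≡ 77 (mod 83)
49^4 ≡ 36 (mod 83)
49^8 ≡ 51 (mod 83)
49^16 ≡ 28 (mod 83)
49^32 ≡ 37 (mod 83)
49^41 = 49^(32+8+1) ≡ 1 (mod 83).
Result is 1, so (49/83) = 1.

1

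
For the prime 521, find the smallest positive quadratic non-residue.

3

(2/521) = +1, so 2 is a residue.
(3/521) = −1, so 3 is the smallest positive non-residue mod 521.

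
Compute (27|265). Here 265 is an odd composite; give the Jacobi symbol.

1

Reciprocity: 27 ≡ 3 and 265 ≡ 1 (mod 4), so (27/265) = +(265/27).
Reduce top mod 27: now compute (22/27).
Pull out 2: since 27 ≡ 3 (mod 8), (2/27) = -1.
Reciprocity: 11 ≡ 3 and 27 ≡ 3 (mod 4), so (11/27) = −(27/11).
Reduce top mod 11: now compute (5/11).
Reciprocity: 5 ≡ 1 and 11 ≡ 3 (mod 4), so (5/11) = +(11/5).
Reduce top mod 5: now compute (1/5).
Reached (1/5) = 1. Collecting the sign flips along the way, the symbol is +1.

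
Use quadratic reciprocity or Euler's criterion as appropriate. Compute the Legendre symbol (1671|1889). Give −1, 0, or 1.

1

Reciprocity: 1671 ≡ 3 and 1889 ≡ 1 (mod 4), so (1671/1889) = +(1889/1671).
Reduce top mod 1671: now compute (218/1671).
Pull out 2: since 1671 ≡ 7 (mod 8), (2/1671) = +1.
Reciprocity: 109 ≡ 1 and 1671 ≡ 3 (mod 4), so (109/1671) = +(1671/109).
Reduce top mod 109: now compute (36/109).
Pull out 2^2: since 109 ≡ 5 (mod 8), (2/109) = -1, so (2/109)^2 = +1.
Reciprocity: 9 ≡ 1 and 109 ≡ 1 (mod 4), so (9/109) = +(109/9).
Reduce top mod 9: now compute (1/9).
Reached (1/9) = 1. Collecting the sign flips along the way, the symbol is +1.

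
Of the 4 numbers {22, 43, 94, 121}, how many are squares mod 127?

(22/127) = +1 → QR.
(43/127) = -1 → non-residue.
(94/127) = +1 → QR.
(121/127) = +1 → QR.
Total quadratic residues among the 4: 3.

3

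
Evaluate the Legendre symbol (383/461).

-1

Euler's criterion: (383/461) ≡ 383^230 (mod 461).
383^2 ≡ 91 (mod 461)
383^4 ≡ 444 (mod 461)
383^8 ≡ 289 (mod 461)
383^16 ≡ 80 (mod 461)
383^32 ≡ 407 (mod 461)
383^64 ≡ 150 (mod 461)
383^128 ≡ 372 (mod 461)
383^230 = 383^(128+64+32+4+2) ≡ 460 (mod 461).
Result is 460 ≡ −1, so (383/461) = −1.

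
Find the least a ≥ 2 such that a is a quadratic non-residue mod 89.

(2/89) = +1, so 2 is a residue.
(3/89) = −1, so 3 is the smallest positive non-residue mod 89.

3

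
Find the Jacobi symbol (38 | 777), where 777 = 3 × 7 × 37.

Pull out 2: since 777 ≡ 1 (mod 8), (2/777) = +1.
Reciprocity: 19 ≡ 3 and 777 ≡ 1 (mod 4), so (19/777) = +(777/19).
Reduce top mod 19: now compute (17/19).
Reciprocity: 17 ≡ 1 and 19 ≡ 3 (mod 4), so (17/19) = +(19/17).
Reduce top mod 17: now compute (2/17).
Pull out 2: since 17 ≡ 1 (mod 8), (2/17) = +1.
Reached (1/17) = 1. Collecting the sign flips along the way, the symbol is +1.

1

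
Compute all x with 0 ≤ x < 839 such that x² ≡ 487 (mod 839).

Since 839 ≡ 3 (mod 4), a square root of 487 is 487^((839+1)/4) = 487^210 mod 839.
Repeated squaring: 487^2≡571, 487^4≡509, 487^8≡669, 487^16≡374, 487^32≡602, 487^64≡795, 487^128≡258 (mod 839).
487^210 = 487^(128+64+16+2) ≡ 322 (mod 839).
Check: 322² = 103684 ≡ 487 (mod 839). The two roots are 322 and 517.

322, 517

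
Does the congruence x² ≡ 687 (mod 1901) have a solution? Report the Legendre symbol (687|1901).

1

Reciprocity: 687 ≡ 3 and 1901 ≡ 1 (mod 4), so (687/1901) = +(1901/687).
Reduce top mod 687: now compute (527/687).
Reciprocity: 527 ≡ 3 and 687 ≡ 3 (mod 4), so (527/687) = −(687/527).
Reduce top mod 527: now compute (160/527).
Pull out 2^5: since 527 ≡ 7 (mod 8), (2/527) = +1, so (2/527)^5 = +1.
Reciprocity: 5 ≡ 1 and 527 ≡ 3 (mod 4), so (5/527) = +(527/5).
Reduce top mod 5: now compute (2/5).
Pull out 2: since 5 ≡ 5 (mod 8), (2/5) = -1.
Reached (1/5) = 1. Collecting the sign flips along the way, the symbol is +1.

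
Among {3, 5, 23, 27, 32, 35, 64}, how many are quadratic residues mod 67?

3

(3/67) = -1 → non-residue.
(5/67) = -1 → non-residue.
(23/67) = +1 → QR.
(27/67) = -1 → non-residue.
(32/67) = -1 → non-residue.
(35/67) = +1 → QR.
(64/67) = +1 → QR.
Total quadratic residues among the 7: 3.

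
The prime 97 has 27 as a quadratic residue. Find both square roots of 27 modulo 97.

97 ≡ 1 (mod 4), so we find a root by search.
Trying successive values, 30² = 900 ≡ 27 (mod 97). The other root is 97 − 30 = 67.

30, 67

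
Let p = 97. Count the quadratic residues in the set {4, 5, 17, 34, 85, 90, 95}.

3

(4/97) = +1 → QR.
(5/97) = -1 → non-residue.
(17/97) = -1 → non-residue.
(34/97) = -1 → non-residue.
(85/97) = +1 → QR.
(90/97) = -1 → non-residue.
(95/97) = +1 → QR.
Total quadratic residues among the 7: 3.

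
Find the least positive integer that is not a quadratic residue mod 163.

(2/163) = −1, so 2 is the smallest positive non-residue mod 163.

2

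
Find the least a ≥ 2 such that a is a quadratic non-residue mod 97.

5

(2/97) = +1, so 2 is a residue.
(3/97) = +1, so 3 is a residue.
(4/97) = +1, so 4 is a residue.
(5/97) = −1, so 5 is the smallest positive non-residue mod 97.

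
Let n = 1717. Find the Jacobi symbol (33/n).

Reciprocity: 33 ≡ 1 and 1717 ≡ 1 (mod 4), so (33/1717) = +(1717/33).
Reduce top mod 33: now compute (1/33).
Reached (1/33) = 1. Collecting the sign flips along the way, the symbol is +1.

1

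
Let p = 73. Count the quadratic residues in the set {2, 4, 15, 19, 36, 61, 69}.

6

(2/73) = +1 → QR.
(4/73) = +1 → QR.
(15/73) = -1 → non-residue.
(19/73) = +1 → QR.
(36/73) = +1 → QR.
(61/73) = +1 → QR.
(69/73) = +1 → QR.
Total quadratic residues among the 7: 6.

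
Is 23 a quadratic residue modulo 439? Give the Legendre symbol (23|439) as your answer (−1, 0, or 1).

-1

Reciprocity: 23 ≡ 3 and 439 ≡ 3 (mod 4), so (23/439) = −(439/23).
Reduce top mod 23: now compute (2/23).
Pull out 2: since 23 ≡ 7 (mod 8), (2/23) = +1.
Reached (1/23) = 1. Collecting the sign flips along the way, the symbol is -1.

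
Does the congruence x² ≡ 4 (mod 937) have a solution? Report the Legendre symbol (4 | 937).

1

Pull out 2^2: since 937 ≡ 1 (mod 8), (2/937) = +1, so (2/937)^2 = +1.
Reached (1/937) = 1. Collecting the sign flips along the way, the symbol is +1.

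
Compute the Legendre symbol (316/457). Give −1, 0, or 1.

1

Euler's criterion: (316/457) ≡ 316^228 (mod 457).
316^2 ≡ 230 (mod 457)
316^4 ≡ 345 (mod 457)
316^8 ≡ 205 (mod 457)
316^16 ≡ 438 (mod 457)
316^32 ≡ 361 (mod 457)
316^64 ≡ 76 (mod 457)
316^128 ≡ 292 (mod 457)
316^228 = 316^(128+64+32+4) ≡ 1 (mod 457).
Result is 1, so (316/457) = 1.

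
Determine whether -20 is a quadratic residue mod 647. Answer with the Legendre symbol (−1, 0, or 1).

1

First reduce: -20 ≡ 627 (mod 647).
Reciprocity: 627 ≡ 3 and 647 ≡ 3 (mod 4), so (627/647) = −(647/627).
Reduce top mod 627: now compute (20/627).
Pull out 2^2: since 627 ≡ 3 (mod 8), (2/627) = -1, so (2/627)^2 = +1.
Reciprocity: 5 ≡ 1 and 627 ≡ 3 (mod 4), so (5/627) = +(627/5).
Reduce top mod 5: now compute (2/5).
Pull out 2: since 5 ≡ 5 (mod 8), (2/5) = -1.
Reached (1/5) = 1. Collecting the sign flips along the way, the symbol is +1.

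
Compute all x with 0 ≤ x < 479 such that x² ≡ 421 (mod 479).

Since 479 ≡ 3 (mod 4), a square root of 421 is 421^((479+1)/4) = 421^120 mod 479.
Repeated squaring: 421^2≡11, 421^4≡121, 421^8≡271, 421^16≡154, 421^32≡245, 421^64≡150 (mod 479).
421^120 = 421^(64+32+16+8) ≡ 30 (mod 479).
Check: 30² = 900 ≡ 421 (mod 479). The two roots are 30 and 449.

30, 449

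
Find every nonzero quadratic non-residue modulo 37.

2,5,6,8,13,14,15,17,18,19,20,22,23,24,29,31,32,35

Square k = 1,…,18 (k and 37−k give the same square):
1²=1, 2²=4, 3²=9, 4²=16, 5²=25, 6²=36, 7²≡12, 8²≡27, 9²≡7, 10²≡26, 11²≡10, 12²≡33, 13²≡21, 14²≡11, 15²≡3, 16²≡34, 17²≡30, 18²≡28 (mod 37).
The residues are {1, 3, 4, 7, 9, 10, 11, 12, 16, 21, 25, 26, 27, 28, 30, 33, 34, 36}; the non-residues are the remaining 18 nonzero classes.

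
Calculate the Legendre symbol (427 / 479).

1

Reciprocity: 427 ≡ 3 and 479 ≡ 3 (mod 4), so (427/479) = −(479/427).
Reduce top mod 427: now compute (52/427).
Pull out 2^2: since 427 ≡ 3 (mod 8), (2/427) = -1, so (2/427)^2 = +1.
Reciprocity: 13 ≡ 1 and 427 ≡ 3 (mod 4), so (13/427) = +(427/13).
Reduce top mod 13: now compute (11/13).
Reciprocity: 11 ≡ 3 and 13 ≡ 1 (mod 4), so (11/13) = +(13/11).
Reduce top mod 11: now compute (2/11).
Pull out 2: since 11 ≡ 3 (mod 8), (2/11) = -1.
Reached (1/11) = 1. Collecting the sign flips along the way, the symbol is +1.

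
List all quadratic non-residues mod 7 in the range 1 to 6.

3,5,6

Square k = 1,…,3 (k and 7−k give the same square):
1²=1, 2²=4, 3²≡2 (mod 7).
The residues are {1, 2, 4}; the non-residues are the remaining 3 nonzero classes.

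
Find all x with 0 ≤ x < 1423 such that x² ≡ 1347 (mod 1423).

223, 1200

Since 1423 ≡ 3 (mod 4), a square root of 1347 is 1347^((1423+1)/4) = 1347^356 mod 1423.
Repeated squaring: 1347^2≡84, 1347^4≡1364, 1347^8≡635, 1347^16≡516, 1347^32≡155, 1347^64≡1257, 1347^128≡519, 1347^256≡414 (mod 1423).
1347^356 = 1347^(256+64+32+4) ≡ 223 (mod 1423).
Check: 223² = 49729 ≡ 1347 (mod 1423). The two roots are 223 and 1200.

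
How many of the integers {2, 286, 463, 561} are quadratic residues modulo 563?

1

(2/563) = -1 → non-residue.
(286/563) = -1 → non-residue.
(463/563) = -1 → non-residue.
(561/563) = +1 → QR.
Total quadratic residues among the 4: 1.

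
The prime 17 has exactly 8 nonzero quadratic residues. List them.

1,2,4,8,9,13,15,16

Square k = 1,…,8 (k and 17−k give the same square):
1²=1, 2²=4, 3²=9, 4²=16, 5²≡8, 6²≡2, 7²≡15, 8²≡13 (mod 17).
So the quadratic residues mod 17 are {1, 2, 4, 8, 9, 13, 15, 16}.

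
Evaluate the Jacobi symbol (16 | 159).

1

Pull out 2^4: since 159 ≡ 7 (mod 8), (2/159) = +1, so (2/159)^4 = +1.
Reached (1/159) = 1. Collecting the sign flips along the way, the symbol is +1.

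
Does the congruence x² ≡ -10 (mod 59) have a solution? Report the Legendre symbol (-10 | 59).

1

First reduce: -10 ≡ 49 (mod 59).
Reciprocity: 49 ≡ 1 and 59 ≡ 3 (mod 4), so (49/59) = +(59/49).
Reduce top mod 49: now compute (10/49).
Pull out 2: since 49 ≡ 1 (mod 8), (2/49) = +1.
Reciprocity: 5 ≡ 1 and 49 ≡ 1 (mod 4), so (5/49) = +(49/5).
Reduce top mod 5: now compute (4/5).
Pull out 2^2: since 5 ≡ 5 (mod 8), (2/5) = -1, so (2/5)^2 = +1.
Reached (1/5) = 1. Collecting the sign flips along the way, the symbol is +1.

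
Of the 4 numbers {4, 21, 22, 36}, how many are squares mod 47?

3

(4/47) = +1 → QR.
(21/47) = +1 → QR.
(22/47) = -1 → non-residue.
(36/47) = +1 → QR.
Total quadratic residues among the 4: 3.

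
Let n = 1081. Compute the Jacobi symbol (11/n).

Reciprocity: 11 ≡ 3 and 1081 ≡ 1 (mod 4), so (11/1081) = +(1081/11).
Reduce top mod 11: now compute (3/11).
Reciprocity: 3 ≡ 3 and 11 ≡ 3 (mod 4), so (3/11) = −(11/3).
Reduce top mod 3: now compute (2/3).
Pull out 2: since 3 ≡ 3 (mod 8), (2/3) = -1.
Reached (1/3) = 1. Collecting the sign flips along the way, the symbol is +1.

1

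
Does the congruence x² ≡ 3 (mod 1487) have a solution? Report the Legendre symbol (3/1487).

Reciprocity: 3 ≡ 3 and 1487 ≡ 3 (mod 4), so (3/1487) = −(1487/3).
Reduce top mod 3: now compute (2/3).
Pull out 2: since 3 ≡ 3 (mod 8), (2/3) = -1.
Reached (1/3) = 1. Collecting the sign flips along the way, the symbol is +1.

1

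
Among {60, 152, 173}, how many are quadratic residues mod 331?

1

(60/331) = -1 → non-residue.
(152/331) = -1 → non-residue.
(173/331) = +1 → QR.
Total quadratic residues among the 3: 1.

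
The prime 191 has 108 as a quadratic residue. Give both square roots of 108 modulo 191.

47, 144

Since 191 ≡ 3 (mod 4), a square root of 108 is 108^((191+1)/4) = 108^48 mod 191.
Repeated squaring: 108^2≡13, 108^4≡169, 108^8≡102, 108^16≡90, 108^32≡78 (mod 191).
108^48 = 108^(32+16) ≡ 144 (mod 191).
Check: 144² = 20736 ≡ 108 (mod 191). The two roots are 47 and 144.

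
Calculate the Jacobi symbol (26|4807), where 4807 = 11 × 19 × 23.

Pull out 2: since 4807 ≡ 7 (mod 8), (2/4807) = +1.
Reciprocity: 13 ≡ 1 and 4807 ≡ 3 (mod 4), so (13/4807) = +(4807/13).
Reduce top mod 13: now compute (10/13).
Pull out 2: since 13 ≡ 5 (mod 8), (2/13) = -1.
Reciprocity: 5 ≡ 1 and 13 ≡ 1 (mod 4), so (5/13) = +(13/5).
Reduce top mod 5: now compute (3/5).
Reciprocity: 3 ≡ 3 and 5 ≡ 1 (mod 4), so (3/5) = +(5/3).
Reduce top mod 3: now compute (2/3).
Pull out 2: since 3 ≡ 3 (mod 8), (2/3) = -1.
Reached (1/3) = 1. Collecting the sign flips along the way, the symbol is +1.

1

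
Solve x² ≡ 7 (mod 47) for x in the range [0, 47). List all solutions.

17, 30

Since 47 ≡ 3 (mod 4), a square root of 7 is 7^((47+1)/4) = 7^12 mod 47.
Repeated squaring: 7^2≡2, 7^4≡4, 7^8≡16 (mod 47).
7^12 = 7^(8+4) ≡ 17 (mod 47).
Check: 17² = 289 ≡ 7 (mod 47). The two roots are 17 and 30.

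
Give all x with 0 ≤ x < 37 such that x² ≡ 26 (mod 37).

37 ≡ 1 (mod 4), so we find a root by search.
Trying successive values, 10² = 100 ≡ 26 (mod 37). The other root is 37 − 10 = 27.

10, 27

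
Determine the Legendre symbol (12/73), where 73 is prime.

Pull out 2^2: since 73 ≡ 1 (mod 8), (2/73) = +1, so (2/73)^2 = +1.
Reciprocity: 3 ≡ 3 and 73 ≡ 1 (mod 4), so (3/73) = +(73/3).
Reduce top mod 3: now compute (1/3).
Reached (1/3) = 1. Collecting the sign flips along the way, the symbol is +1.

1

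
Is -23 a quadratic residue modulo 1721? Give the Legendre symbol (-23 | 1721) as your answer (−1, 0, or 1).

First reduce: -23 ≡ 1698 (mod 1721).
Pull out 2: since 1721 ≡ 1 (mod 8), (2/1721) = +1.
Reciprocity: 849 ≡ 1 and 1721 ≡ 1 (mod 4), so (849/1721) = +(1721/849).
Reduce top mod 849: now compute (23/849).
Reciprocity: 23 ≡ 3 and 849 ≡ 1 (mod 4), so (23/849) = +(849/23).
Reduce top mod 23: now compute (21/23).
Reciprocity: 21 ≡ 1 and 23 ≡ 3 (mod 4), so (21/23) = +(23/21).
Reduce top mod 21: now compute (2/21).
Pull out 2: since 21 ≡ 5 (mod 8), (2/21) = -1.
Reached (1/21) = 1. Collecting the sign flips along the way, the symbol is -1.

-1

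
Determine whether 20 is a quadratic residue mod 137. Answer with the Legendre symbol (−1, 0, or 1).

-1

Pull out 2^2: since 137 ≡ 1 (mod 8), (2/137) = +1, so (2/137)^2 = +1.
Reciprocity: 5 ≡ 1 and 137 ≡ 1 (mod 4), so (5/137) = +(137/5).
Reduce top mod 5: now compute (2/5).
Pull out 2: since 5 ≡ 5 (mod 8), (2/5) = -1.
Reached (1/5) = 1. Collecting the sign flips along the way, the symbol is -1.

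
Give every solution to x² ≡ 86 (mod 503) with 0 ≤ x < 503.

51, 452

Since 503 ≡ 3 (mod 4), a square root of 86 is 86^((503+1)/4) = 86^126 mod 503.
Repeated squaring: 86^2≡354, 86^4≡69, 86^8≡234, 86^16≡432, 86^32≡11, 86^64≡121 (mod 503).
86^126 = 86^(64+32+16+8+4+2) ≡ 452 (mod 503).
Check: 452² = 204304 ≡ 86 (mod 503). The two roots are 51 and 452.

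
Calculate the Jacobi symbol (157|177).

Reciprocity: 157 ≡ 1 and 177 ≡ 1 (mod 4), so (157/177) = +(177/157).
Reduce top mod 157: now compute (20/157).
Pull out 2^2: since 157 ≡ 5 (mod 8), (2/157) = -1, so (2/157)^2 = +1.
Reciprocity: 5 ≡ 1 and 157 ≡ 1 (mod 4), so (5/157) = +(157/5).
Reduce top mod 5: now compute (2/5).
Pull out 2: since 5 ≡ 5 (mod 8), (2/5) = -1.
Reached (1/5) = 1. Collecting the sign flips along the way, the symbol is -1.

-1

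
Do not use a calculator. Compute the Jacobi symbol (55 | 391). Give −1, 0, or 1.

1

Reciprocity: 55 ≡ 3 and 391 ≡ 3 (mod 4), so (55/391) = −(391/55).
Reduce top mod 55: now compute (6/55).
Pull out 2: since 55 ≡ 7 (mod 8), (2/55) = +1.
Reciprocity: 3 ≡ 3 and 55 ≡ 3 (mod 4), so (3/55) = −(55/3).
Reduce top mod 3: now compute (1/3).
Reached (1/3) = 1. Collecting the sign flips along the way, the symbol is +1.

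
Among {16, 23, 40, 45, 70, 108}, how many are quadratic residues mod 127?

(16/127) = +1 → QR.
(23/127) = -1 → non-residue.
(40/127) = -1 → non-residue.
(45/127) = -1 → non-residue.
(70/127) = +1 → QR.
(108/127) = -1 → non-residue.
Total quadratic residues among the 6: 2.

2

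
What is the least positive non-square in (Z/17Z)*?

(2/17) = +1, so 2 is a residue.
(3/17) = −1, so 3 is the smallest positive non-residue mod 17.

3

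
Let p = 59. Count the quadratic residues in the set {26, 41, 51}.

3

(26/59) = +1 → QR.
(41/59) = +1 → QR.
(51/59) = +1 → QR.
Total quadratic residues among the 3: 3.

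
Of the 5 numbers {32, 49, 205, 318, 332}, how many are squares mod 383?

(32/383) = +1 → QR.
(49/383) = +1 → QR.
(205/383) = +1 → QR.
(318/383) = -1 → non-residue.
(332/383) = -1 → non-residue.
Total quadratic residues among the 5: 3.

3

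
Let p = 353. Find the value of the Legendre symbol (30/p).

1

Pull out 2: since 353 ≡ 1 (mod 8), (2/353) = +1.
Reciprocity: 15 ≡ 3 and 353 ≡ 1 (mod 4), so (15/353) = +(353/15).
Reduce top mod 15: now compute (8/15).
Pull out 2^3: since 15 ≡ 7 (mod 8), (2/15) = +1, so (2/15)^3 = +1.
Reached (1/15) = 1. Collecting the sign flips along the way, the symbol is +1.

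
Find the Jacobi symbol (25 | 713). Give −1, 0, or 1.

1

Reciprocity: 25 ≡ 1 and 713 ≡ 1 (mod 4), so (25/713) = +(713/25).
Reduce top mod 25: now compute (13/25).
Reciprocity: 13 ≡ 1 and 25 ≡ 1 (mod 4), so (13/25) = +(25/13).
Reduce top mod 13: now compute (12/13).
Pull out 2^2: since 13 ≡ 5 (mod 8), (2/13) = -1, so (2/13)^2 = +1.
Reciprocity: 3 ≡ 3 and 13 ≡ 1 (mod 4), so (3/13) = +(13/3).
Reduce top mod 3: now compute (1/3).
Reached (1/3) = 1. Collecting the sign flips along the way, the symbol is +1.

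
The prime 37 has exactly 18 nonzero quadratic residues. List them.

Square k = 1,…,18 (k and 37−k give the same square):
1²=1, 2²=4, 3²=9, 4²=16, 5²=25, 6²=36, 7²≡12, 8²≡27, 9²≡7, 10²≡26, 11²≡10, 12²≡33, 13²≡21, 14²≡11, 15²≡3, 16²≡34, 17²≡30, 18²≡28 (mod 37).
So the quadratic residues mod 37 are {1, 3, 4, 7, 9, 10, 11, 12, 16, 21, 25, 26, 27, 28, 30, 33, 34, 36}.

1 3 4 7 9 10 11 12 16 21 25 26 27 28 30 33 34 36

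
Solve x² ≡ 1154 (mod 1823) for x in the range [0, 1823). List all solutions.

488, 1335

Since 1823 ≡ 3 (mod 4), a square root of 1154 is 1154^((1823+1)/4) = 1154^456 mod 1823.
Repeated squaring: 1154^2≡926, 1154^4≡666, 1154^8≡567, 1154^16≡641, 1154^32≡706, 1154^64≡757, 1154^128≡627, 1154^256≡1184 (mod 1823).
1154^456 = 1154^(256+128+64+8) ≡ 1335 (mod 1823).
Check: 1335² = 1782225 ≡ 1154 (mod 1823). The two roots are 488 and 1335.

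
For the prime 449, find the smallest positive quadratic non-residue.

(2/449) = +1, so 2 is a residue.
(3/449) = −1, so 3 is the smallest positive non-residue mod 449.

3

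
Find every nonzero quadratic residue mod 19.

1 4 5 6 7 9 11 16 17

Square k = 1,…,9 (k and 19−k give the same square):
1²=1, 2²=4, 3²=9, 4²=16, 5²≡6, 6²≡17, 7²≡11, 8²≡7, 9²≡5 (mod 19).
So the quadratic residues mod 19 are {1, 4, 5, 6, 7, 9, 11, 16, 17}.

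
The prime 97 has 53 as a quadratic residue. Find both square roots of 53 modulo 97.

97 ≡ 1 (mod 4), so we find a root by search.
Trying successive values, 21² = 441 ≡ 53 (mod 97). The other root is 97 − 21 = 76.

21, 76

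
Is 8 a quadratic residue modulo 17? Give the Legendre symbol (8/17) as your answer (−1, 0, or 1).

Euler's criterion: (8/17) ≡ 8^8 (mod 17).
8^2 ≡ 13 (mod 17)
8^4 ≡ 16 (mod 17)
8^8 ≡ 1 (mod 17)
8^8 = 8^(8) ≡ 1 (mod 17).
Result is 1, so (8/17) = 1.

1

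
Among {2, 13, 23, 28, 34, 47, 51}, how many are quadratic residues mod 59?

(2/59) = -1 → non-residue.
(13/59) = -1 → non-residue.
(23/59) = -1 → non-residue.
(28/59) = +1 → QR.
(34/59) = -1 → non-residue.
(47/59) = -1 → non-residue.
(51/59) = +1 → QR.
Total quadratic residues among the 7: 2.

2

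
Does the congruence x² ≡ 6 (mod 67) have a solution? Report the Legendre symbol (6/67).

Euler's criterion: (6/67) ≡ 6^33 (mod 67).
6^2 ≡ 36 (mod 67)
6^4 ≡ 23 (mod 67)
6^8 ≡ 60 (mod 67)
6^16 ≡ 49 (mod 67)
6^32 ≡ 56 (mod 67)
6^33 = 6^(32+1) ≡ 1 (mod 67).
Result is 1, so (6/67) = 1.

1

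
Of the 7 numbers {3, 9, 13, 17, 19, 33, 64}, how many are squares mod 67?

(3/67) = -1 → non-residue.
(9/67) = +1 → QR.
(13/67) = -1 → non-residue.
(17/67) = +1 → QR.
(19/67) = +1 → QR.
(33/67) = +1 → QR.
(64/67) = +1 → QR.
Total quadratic residues among the 7: 5.

5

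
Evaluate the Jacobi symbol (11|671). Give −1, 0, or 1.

0

Reciprocity: 11 ≡ 3 and 671 ≡ 3 (mod 4), so (11/671) = −(671/11).
Reduce top mod 11: now compute (0/11).
Top reduces to 0: gcd > 1, so the symbol is 0.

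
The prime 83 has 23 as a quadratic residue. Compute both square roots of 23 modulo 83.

40, 43

Since 83 ≡ 3 (mod 4), a square root of 23 is 23^((83+1)/4) = 23^21 mod 83.
Repeated squaring: 23^2≡31, 23^4≡48, 23^8≡63, 23^16≡68 (mod 83).
23^21 = 23^(16+4+1) ≡ 40 (mod 83).
Check: 40² = 1600 ≡ 23 (mod 83). The two roots are 40 and 43.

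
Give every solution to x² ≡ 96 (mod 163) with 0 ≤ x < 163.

Since 163 ≡ 3 (mod 4), a square root of 96 is 96^((163+1)/4) = 96^41 mod 163.
Repeated squaring: 96^2≡88, 96^4≡83, 96^8≡43, 96^16≡56, 96^32≡39 (mod 163).
96^41 = 96^(32+8+1) ≡ 111 (mod 163).
Check: 111² = 12321 ≡ 96 (mod 163). The two roots are 52 and 111.

52, 111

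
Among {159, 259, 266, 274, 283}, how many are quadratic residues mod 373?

(159/373) = -1 → non-residue.
(259/373) = +1 → QR.
(266/373) = +1 → QR.
(274/373) = -1 → non-residue.
(283/373) = +1 → QR.
Total quadratic residues among the 5: 3.

3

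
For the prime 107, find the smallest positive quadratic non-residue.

2

(2/107) = −1, so 2 is the smallest positive non-residue mod 107.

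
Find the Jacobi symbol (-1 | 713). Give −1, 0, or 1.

1

First reduce: -1 ≡ 712 (mod 713).
Pull out 2^3: since 713 ≡ 1 (mod 8), (2/713) = +1, so (2/713)^3 = +1.
Reciprocity: 89 ≡ 1 and 713 ≡ 1 (mod 4), so (89/713) = +(713/89).
Reduce top mod 89: now compute (1/89).
Reached (1/89) = 1. Collecting the sign flips along the way, the symbol is +1.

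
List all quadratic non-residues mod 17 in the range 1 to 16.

3, 5, 6, 7, 10, 11, 12, 14

Square k = 1,…,8 (k and 17−k give the same square):
1²=1, 2²=4, 3²=9, 4²=16, 5²≡8, 6²≡2, 7²≡15, 8²≡13 (mod 17).
The residues are {1, 2, 4, 8, 9, 13, 15, 16}; the non-residues are the remaining 8 nonzero classes.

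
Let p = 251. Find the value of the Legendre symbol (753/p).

0

First reduce: 753 ≡ 0 (mod 251).
Top reduces to 0: gcd > 1, so the symbol is 0.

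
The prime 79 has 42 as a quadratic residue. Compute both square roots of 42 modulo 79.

Since 79 ≡ 3 (mod 4), a square root of 42 is 42^((79+1)/4) = 42^20 mod 79.
Repeated squaring: 42^2≡26, 42^4≡44, 42^8≡40, 42^16≡20 (mod 79).
42^20 = 42^(16+4) ≡ 11 (mod 79).
Check: 11² = 121 ≡ 42 (mod 79). The two roots are 11 and 68.

11, 68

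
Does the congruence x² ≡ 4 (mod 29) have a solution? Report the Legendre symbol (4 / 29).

1

Pull out 2^2: since 29 ≡ 5 (mod 8), (2/29) = -1, so (2/29)^2 = +1.
Reached (1/29) = 1. Collecting the sign flips along the way, the symbol is +1.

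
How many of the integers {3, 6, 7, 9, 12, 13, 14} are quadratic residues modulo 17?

2

(3/17) = -1 → non-residue.
(6/17) = -1 → non-residue.
(7/17) = -1 → non-residue.
(9/17) = +1 → QR.
(12/17) = -1 → non-residue.
(13/17) = +1 → QR.
(14/17) = -1 → non-residue.
Total quadratic residues among the 7: 2.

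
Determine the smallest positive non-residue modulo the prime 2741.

2

(2/2741) = −1, so 2 is the smallest positive non-residue mod 2741.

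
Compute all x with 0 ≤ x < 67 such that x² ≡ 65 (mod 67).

Since 67 ≡ 3 (mod 4), a square root of 65 is 65^((67+1)/4) = 65^17 mod 67.
Repeated squaring: 65^2≡4, 65^4≡16, 65^8≡55, 65^16≡10 (mod 67).
65^17 = 65^(16+1) ≡ 47 (mod 67).
Check: 47² = 2209 ≡ 65 (mod 67). The two roots are 20 and 47.

20, 47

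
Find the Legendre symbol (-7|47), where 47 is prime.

Euler's criterion: (-7/47) ≡ 40^23 (mod 47).
40^2 ≡ 2 (mod 47)
40^4 ≡ 4 (mod 47)
40^8 ≡ 16 (mod 47)
40^16 ≡ 21 (mod 47)
40^23 = 40^(16+4+2+1) ≡ 46 (mod 47).
Result is 46 ≡ −1, so (-7/47) = −1.

-1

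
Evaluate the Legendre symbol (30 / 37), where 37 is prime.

Euler's criterion: (30/37) ≡ 30^18 (mod 37).
30^2 ≡ 12 (mod 37)
30^4 ≡ 33 (mod 37)
30^8 ≡ 16 (mod 37)
30^16 ≡ 34 (mod 37)
30^18 = 30^(16+2) ≡ 1 (mod 37).
Result is 1, so (30/37) = 1.

1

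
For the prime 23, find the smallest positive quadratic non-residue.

5

(2/23) = +1, so 2 is a residue.
(3/23) = +1, so 3 is a residue.
(4/23) = +1, so 4 is a residue.
(5/23) = −1, so 5 is the smallest positive non-residue mod 23.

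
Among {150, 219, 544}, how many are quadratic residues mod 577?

(150/577) = +1 → QR.
(219/577) = -1 → non-residue.
(544/577) = +1 → QR.
Total quadratic residues among the 3: 2.

2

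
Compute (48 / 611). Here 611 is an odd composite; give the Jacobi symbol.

Pull out 2^4: since 611 ≡ 3 (mod 8), (2/611) = -1, so (2/611)^4 = +1.
Reciprocity: 3 ≡ 3 and 611 ≡ 3 (mod 4), so (3/611) = −(611/3).
Reduce top mod 3: now compute (2/3).
Pull out 2: since 3 ≡ 3 (mod 8), (2/3) = -1.
Reached (1/3) = 1. Collecting the sign flips along the way, the symbol is +1.

1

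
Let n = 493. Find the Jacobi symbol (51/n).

Reciprocity: 51 ≡ 3 and 493 ≡ 1 (mod 4), so (51/493) = +(493/51).
Reduce top mod 51: now compute (34/51).
Pull out 2: since 51 ≡ 3 (mod 8), (2/51) = -1.
Reciprocity: 17 ≡ 1 and 51 ≡ 3 (mod 4), so (17/51) = +(51/17).
Reduce top mod 17: now compute (0/17).
Top reduces to 0: gcd > 1, so the symbol is 0.

0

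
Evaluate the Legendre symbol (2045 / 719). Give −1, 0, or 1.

-1

First reduce: 2045 ≡ 607 (mod 719).
Reciprocity: 607 ≡ 3 and 719 ≡ 3 (mod 4), so (607/719) = −(719/607).
Reduce top mod 607: now compute (112/607).
Pull out 2^4: since 607 ≡ 7 (mod 8), (2/607) = +1, so (2/607)^4 = +1.
Reciprocity: 7 ≡ 3 and 607 ≡ 3 (mod 4), so (7/607) = −(607/7).
Reduce top mod 7: now compute (5/7).
Reciprocity: 5 ≡ 1 and 7 ≡ 3 (mod 4), so (5/7) = +(7/5).
Reduce top mod 5: now compute (2/5).
Pull out 2: since 5 ≡ 5 (mod 8), (2/5) = -1.
Reached (1/5) = 1. Collecting the sign flips along the way, the symbol is -1.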